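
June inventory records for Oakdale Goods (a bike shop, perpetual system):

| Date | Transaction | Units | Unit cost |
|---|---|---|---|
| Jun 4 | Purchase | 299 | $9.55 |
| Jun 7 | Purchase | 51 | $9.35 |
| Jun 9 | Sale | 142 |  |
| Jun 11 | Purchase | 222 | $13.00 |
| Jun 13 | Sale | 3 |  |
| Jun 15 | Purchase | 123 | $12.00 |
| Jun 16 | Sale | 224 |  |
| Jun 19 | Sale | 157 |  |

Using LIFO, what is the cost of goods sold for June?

COGS = $6,080.35

Jun 9, 142 sold [LIFO — newest first]: 51 @ $9.35 + 91 @ $9.55 = $1,345.90
Jun 13, 3 sold [LIFO — newest first]: 3 @ $13.00 = $39.00
Jun 16, 224 sold [LIFO — newest first]: 123 @ $12.00 + 101 @ $13.00 = $2,789.00
Jun 19, 157 sold [LIFO — newest first]: 118 @ $13.00 + 39 @ $9.55 = $1,906.45
Total COGS = $1,345.90 + $39.00 + $2,789.00 + $1,906.45 = $6,080.35
Ending inventory: 169 @ $9.55 = $1,613.95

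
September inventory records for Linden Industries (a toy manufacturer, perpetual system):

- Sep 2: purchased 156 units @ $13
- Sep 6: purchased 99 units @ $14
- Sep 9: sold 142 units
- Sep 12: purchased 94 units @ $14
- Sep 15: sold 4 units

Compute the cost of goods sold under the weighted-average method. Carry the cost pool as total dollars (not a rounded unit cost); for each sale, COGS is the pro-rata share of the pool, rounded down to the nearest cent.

After Sep 2: 156 on hand, pool $2,028.00 (≈ $13.0000 each)
After Sep 6: 255 on hand, pool $3,414.00 (≈ $13.3882 each)
Sep 9, sell 142: 142/255 × $3,414.00 → $1,901.12
After Sep 12: 207 on hand, pool $2,828.88 (≈ $13.6661 each)
Sep 15, sell 4: 4/207 × $2,828.88 → $54.66
Total COGS = $1,901.12 + $54.66 = $1,955.78
Ending inventory (cost pool remaining) = $2,774.22

COGS = $1,955.78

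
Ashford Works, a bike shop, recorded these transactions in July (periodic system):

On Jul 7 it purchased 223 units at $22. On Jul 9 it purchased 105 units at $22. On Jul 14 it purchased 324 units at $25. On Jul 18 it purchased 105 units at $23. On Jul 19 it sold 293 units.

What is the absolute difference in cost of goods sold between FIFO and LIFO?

$669

FIFO COGS: 223 @ $22 + 70 @ $22 = $6,446
LIFO COGS: 105 @ $23 + 188 @ $25 = $7,115
Difference = |$6,446 − $7,115| = $669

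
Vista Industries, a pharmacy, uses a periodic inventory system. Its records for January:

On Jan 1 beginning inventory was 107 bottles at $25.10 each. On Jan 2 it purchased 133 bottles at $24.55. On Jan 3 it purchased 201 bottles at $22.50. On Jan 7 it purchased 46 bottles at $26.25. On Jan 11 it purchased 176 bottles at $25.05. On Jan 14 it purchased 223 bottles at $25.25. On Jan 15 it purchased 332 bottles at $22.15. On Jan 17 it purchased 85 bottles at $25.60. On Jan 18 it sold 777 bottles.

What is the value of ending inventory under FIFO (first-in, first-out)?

Ending inventory = $12,282.05

Jan 18, 777 sold [FIFO — oldest first]: 107 @ $25.10 + 133 @ $24.55 + 201 @ $22.50 + 46 @ $26.25 + 176 @ $25.05 + 114 @ $25.25 = $18,968.15
Ending inventory: 109 @ $25.25 + 332 @ $22.15 + 85 @ $25.60 = $12,282.05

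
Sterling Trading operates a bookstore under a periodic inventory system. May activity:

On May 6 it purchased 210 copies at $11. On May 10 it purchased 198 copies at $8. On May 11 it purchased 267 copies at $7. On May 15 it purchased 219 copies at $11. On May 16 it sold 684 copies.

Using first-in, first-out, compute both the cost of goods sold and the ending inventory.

May 16, 684 sold [FIFO — oldest first]: 210 @ $11 + 198 @ $8 + 267 @ $7 + 9 @ $11 = $5,862
Ending inventory: 210 @ $11 = $2,310

COGS = $5,862; ending inventory = $2,310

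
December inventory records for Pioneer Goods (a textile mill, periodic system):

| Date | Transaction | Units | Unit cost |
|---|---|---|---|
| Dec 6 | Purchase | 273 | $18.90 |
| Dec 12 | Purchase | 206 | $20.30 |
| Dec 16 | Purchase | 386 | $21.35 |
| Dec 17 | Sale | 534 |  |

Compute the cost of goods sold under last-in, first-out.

COGS = $11,245.50

Dec 17, 534 sold [LIFO — newest first]: 386 @ $21.35 + 148 @ $20.30 = $11,245.50
Ending inventory: 273 @ $18.90 + 58 @ $20.30 = $6,337.10
Check: goods available $17,582.60 = COGS $11,245.50 + ending $6,337.10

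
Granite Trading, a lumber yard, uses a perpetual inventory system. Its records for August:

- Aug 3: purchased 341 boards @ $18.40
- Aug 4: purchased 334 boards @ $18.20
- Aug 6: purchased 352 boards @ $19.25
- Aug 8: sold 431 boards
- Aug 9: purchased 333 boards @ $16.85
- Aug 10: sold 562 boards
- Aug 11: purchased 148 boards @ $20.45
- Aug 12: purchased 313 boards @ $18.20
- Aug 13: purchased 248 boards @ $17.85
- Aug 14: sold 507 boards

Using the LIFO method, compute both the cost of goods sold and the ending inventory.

Aug 8, 431 sold [LIFO — newest first]: 352 @ $19.25 + 79 @ $18.20 = $8,213.80
Aug 10, 562 sold [LIFO — newest first]: 333 @ $16.85 + 229 @ $18.20 = $9,778.85
Aug 14, 507 sold [LIFO — newest first]: 248 @ $17.85 + 259 @ $18.20 = $9,140.60
Total COGS = $8,213.80 + $9,778.85 + $9,140.60 = $27,133.25
Ending inventory: 341 @ $18.40 + 26 @ $18.20 + 148 @ $20.45 + 54 @ $18.20 = $10,757.00
Check: goods available $37,890.25 = COGS $27,133.25 + ending $10,757.00

COGS = $27,133.25; ending inventory = $10,757.00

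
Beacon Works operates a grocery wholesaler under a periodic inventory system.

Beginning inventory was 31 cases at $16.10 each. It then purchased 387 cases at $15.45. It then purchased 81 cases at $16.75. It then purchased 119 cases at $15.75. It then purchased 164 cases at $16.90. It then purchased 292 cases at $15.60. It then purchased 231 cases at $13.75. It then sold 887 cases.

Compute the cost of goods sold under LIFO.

COGS = $13,734.05

Sale 1 (887) [LIFO — newest first]: 231 @ $13.75 + 292 @ $15.60 + 164 @ $16.90 + 119 @ $15.75 + 81 @ $16.75 = $13,734.05
Ending inventory: 31 @ $16.10 + 387 @ $15.45 = $6,478.25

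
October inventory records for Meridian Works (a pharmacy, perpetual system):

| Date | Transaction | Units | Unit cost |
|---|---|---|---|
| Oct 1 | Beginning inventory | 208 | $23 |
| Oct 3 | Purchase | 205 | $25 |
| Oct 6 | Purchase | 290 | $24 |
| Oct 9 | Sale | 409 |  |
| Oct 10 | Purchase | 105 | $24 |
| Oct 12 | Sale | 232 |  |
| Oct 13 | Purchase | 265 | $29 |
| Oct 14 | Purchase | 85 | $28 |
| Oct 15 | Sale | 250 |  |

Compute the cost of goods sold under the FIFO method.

Oct 9, 409 sold [FIFO — oldest first]: 208 @ $23 + 201 @ $25 = $9,809
Oct 12, 232 sold [FIFO — oldest first]: 4 @ $25 + 228 @ $24 = $5,572
Oct 15, 250 sold [FIFO — oldest first]: 62 @ $24 + 105 @ $24 + 83 @ $29 = $6,415
Total COGS = $9,809 + $5,572 + $6,415 = $21,796
Ending inventory: 182 @ $29 + 85 @ $28 = $7,658
Check: goods available $29,454 = COGS $21,796 + ending $7,658

COGS = $21,796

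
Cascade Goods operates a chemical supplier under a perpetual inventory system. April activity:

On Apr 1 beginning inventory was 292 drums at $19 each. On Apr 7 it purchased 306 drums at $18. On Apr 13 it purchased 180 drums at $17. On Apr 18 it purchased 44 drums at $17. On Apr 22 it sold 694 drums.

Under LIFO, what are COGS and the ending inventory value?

Apr 22, 694 sold [LIFO — newest first]: 44 @ $17 + 180 @ $17 + 306 @ $18 + 164 @ $19 = $12,432
Ending inventory: 128 @ $19 = $2,432
Check: goods available $14,864 = COGS $12,432 + ending $2,432

COGS = $12,432; ending inventory = $2,432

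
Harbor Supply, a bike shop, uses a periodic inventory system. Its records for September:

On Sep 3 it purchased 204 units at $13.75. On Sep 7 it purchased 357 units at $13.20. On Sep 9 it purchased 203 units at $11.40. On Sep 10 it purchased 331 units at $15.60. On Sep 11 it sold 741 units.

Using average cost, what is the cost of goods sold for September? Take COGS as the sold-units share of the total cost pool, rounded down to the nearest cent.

COGS = $10,147.43

Sep 11, sell 741: 741/1095 × $14,995.20 → $10,147.43
Ending inventory (cost pool remaining) = $4,847.77
Check: goods available $14,995.20 = COGS $10,147.43 + ending $4,847.77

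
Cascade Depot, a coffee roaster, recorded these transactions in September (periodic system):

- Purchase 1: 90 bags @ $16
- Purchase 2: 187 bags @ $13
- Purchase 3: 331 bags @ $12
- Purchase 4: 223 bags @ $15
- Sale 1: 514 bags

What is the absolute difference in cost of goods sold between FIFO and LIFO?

FIFO COGS: 90 @ $16 + 187 @ $13 + 237 @ $12 = $6,715
LIFO COGS: 223 @ $15 + 291 @ $12 = $6,837
Difference = |$6,715 − $6,837| = $122

$122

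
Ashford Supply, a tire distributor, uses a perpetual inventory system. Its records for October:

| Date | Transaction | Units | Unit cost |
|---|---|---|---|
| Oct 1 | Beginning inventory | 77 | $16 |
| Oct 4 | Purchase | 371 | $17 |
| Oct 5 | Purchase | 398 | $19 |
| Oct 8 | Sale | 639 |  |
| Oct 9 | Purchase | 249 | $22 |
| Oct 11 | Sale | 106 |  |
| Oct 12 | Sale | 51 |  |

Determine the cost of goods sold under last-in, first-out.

Oct 8, 639 sold [LIFO — newest first]: 398 @ $19 + 241 @ $17 = $11,659
Oct 11, 106 sold [LIFO — newest first]: 106 @ $22 = $2,332
Oct 12, 51 sold [LIFO — newest first]: 51 @ $22 = $1,122
Total COGS = $11,659 + $2,332 + $1,122 = $15,113
Ending inventory: 77 @ $16 + 130 @ $17 + 92 @ $22 = $5,466

COGS = $15,113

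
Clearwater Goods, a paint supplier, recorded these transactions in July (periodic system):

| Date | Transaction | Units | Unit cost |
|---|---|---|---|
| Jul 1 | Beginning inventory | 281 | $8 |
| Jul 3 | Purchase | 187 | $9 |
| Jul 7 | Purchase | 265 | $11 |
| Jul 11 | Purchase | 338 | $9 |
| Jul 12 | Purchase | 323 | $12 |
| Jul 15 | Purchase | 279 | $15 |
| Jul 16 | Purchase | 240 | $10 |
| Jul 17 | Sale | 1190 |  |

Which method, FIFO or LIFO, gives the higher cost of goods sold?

LIFO

FIFO COGS: 281 @ $8 + 187 @ $9 + 265 @ $11 + 338 @ $9 + 119 @ $12 = $11,316
LIFO COGS: 240 @ $10 + 279 @ $15 + 323 @ $12 + 338 @ $9 + 10 @ $11 = $13,613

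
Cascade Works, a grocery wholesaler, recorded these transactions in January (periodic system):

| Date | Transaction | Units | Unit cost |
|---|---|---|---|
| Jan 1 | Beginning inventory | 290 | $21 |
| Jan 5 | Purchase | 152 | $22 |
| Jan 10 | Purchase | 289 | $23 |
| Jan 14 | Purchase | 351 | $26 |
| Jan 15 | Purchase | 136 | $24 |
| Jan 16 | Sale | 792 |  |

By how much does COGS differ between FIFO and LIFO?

FIFO COGS: 290 @ $21 + 152 @ $22 + 289 @ $23 + 61 @ $26 = $17,667
LIFO COGS: 136 @ $24 + 351 @ $26 + 289 @ $23 + 16 @ $22 = $19,389
Difference = |$17,667 − $19,389| = $1,722

$1,722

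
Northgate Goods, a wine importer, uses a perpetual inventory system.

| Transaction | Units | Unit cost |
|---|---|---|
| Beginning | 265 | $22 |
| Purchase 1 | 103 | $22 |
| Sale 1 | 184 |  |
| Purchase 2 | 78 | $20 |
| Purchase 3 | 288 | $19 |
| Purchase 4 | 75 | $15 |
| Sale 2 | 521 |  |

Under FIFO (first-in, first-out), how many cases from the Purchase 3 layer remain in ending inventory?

Sale 1 (184) [FIFO — oldest first]: 184 @ $22 = $4,048
Sale 2 (521) [FIFO — oldest first]: 81 @ $22 + 103 @ $22 + 78 @ $20 + 259 @ $19 = $10,529
Total COGS = $4,048 + $10,529 = $14,577
Ending inventory: 29 @ $19 + 75 @ $15 = $1,676

29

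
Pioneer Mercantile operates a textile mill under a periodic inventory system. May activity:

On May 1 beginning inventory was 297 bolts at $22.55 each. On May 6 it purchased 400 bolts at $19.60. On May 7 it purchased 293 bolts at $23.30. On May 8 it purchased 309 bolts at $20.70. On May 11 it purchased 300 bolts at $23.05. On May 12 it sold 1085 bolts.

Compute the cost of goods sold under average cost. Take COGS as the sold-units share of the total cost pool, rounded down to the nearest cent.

May 12, sell 1085: 1085/1599 × $34,675.55 → $23,529.06
Ending inventory (cost pool remaining) = $11,146.49

COGS = $23,529.06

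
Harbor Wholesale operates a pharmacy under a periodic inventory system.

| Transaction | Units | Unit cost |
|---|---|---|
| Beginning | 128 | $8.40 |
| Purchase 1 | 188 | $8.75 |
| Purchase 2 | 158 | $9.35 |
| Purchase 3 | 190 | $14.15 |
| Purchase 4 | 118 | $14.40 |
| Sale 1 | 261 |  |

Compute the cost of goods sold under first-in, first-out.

Sale 1 (261) [FIFO — oldest first]: 128 @ $8.40 + 133 @ $8.75 = $2,238.95
Ending inventory: 55 @ $8.75 + 158 @ $9.35 + 190 @ $14.15 + 118 @ $14.40 = $6,346.25
Check: goods available $8,585.20 = COGS $2,238.95 + ending $6,346.25

COGS = $2,238.95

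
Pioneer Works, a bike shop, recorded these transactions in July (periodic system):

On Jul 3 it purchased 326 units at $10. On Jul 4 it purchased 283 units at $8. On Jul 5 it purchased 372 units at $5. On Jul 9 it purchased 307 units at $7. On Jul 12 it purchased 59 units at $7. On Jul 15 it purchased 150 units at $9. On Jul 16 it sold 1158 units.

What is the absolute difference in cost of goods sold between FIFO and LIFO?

$691

FIFO COGS: 326 @ $10 + 283 @ $8 + 372 @ $5 + 177 @ $7 = $8,623
LIFO COGS: 150 @ $9 + 59 @ $7 + 307 @ $7 + 372 @ $5 + 270 @ $8 = $7,932
Difference = |$8,623 − $7,932| = $691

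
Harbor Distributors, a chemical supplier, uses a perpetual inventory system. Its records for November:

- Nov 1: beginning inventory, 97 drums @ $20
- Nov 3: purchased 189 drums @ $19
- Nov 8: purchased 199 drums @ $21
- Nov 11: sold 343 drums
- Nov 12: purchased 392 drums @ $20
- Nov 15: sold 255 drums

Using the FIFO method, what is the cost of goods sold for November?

Nov 11, 343 sold [FIFO — oldest first]: 97 @ $20 + 189 @ $19 + 57 @ $21 = $6,728
Nov 15, 255 sold [FIFO — oldest first]: 142 @ $21 + 113 @ $20 = $5,242
Total COGS = $6,728 + $5,242 = $11,970
Ending inventory: 279 @ $20 = $5,580

COGS = $11,970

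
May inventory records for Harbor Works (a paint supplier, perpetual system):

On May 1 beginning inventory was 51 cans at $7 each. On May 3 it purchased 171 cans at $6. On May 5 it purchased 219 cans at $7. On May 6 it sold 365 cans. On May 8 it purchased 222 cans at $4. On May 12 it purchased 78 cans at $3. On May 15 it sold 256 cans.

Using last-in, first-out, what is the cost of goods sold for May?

COGS = $3,355

May 6, 365 sold [LIFO — newest first]: 219 @ $7 + 146 @ $6 = $2,409
May 15, 256 sold [LIFO — newest first]: 78 @ $3 + 178 @ $4 = $946
Total COGS = $2,409 + $946 = $3,355
Ending inventory: 51 @ $7 + 25 @ $6 + 44 @ $4 = $683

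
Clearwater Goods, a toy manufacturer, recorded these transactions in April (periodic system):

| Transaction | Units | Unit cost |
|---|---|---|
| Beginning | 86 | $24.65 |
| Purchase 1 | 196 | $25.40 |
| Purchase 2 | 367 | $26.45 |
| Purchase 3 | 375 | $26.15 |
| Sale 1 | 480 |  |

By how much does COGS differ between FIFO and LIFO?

$248.10

FIFO COGS: 86 @ $24.65 + 196 @ $25.40 + 198 @ $26.45 = $12,335.40
LIFO COGS: 375 @ $26.15 + 105 @ $26.45 = $12,583.50
Difference = |$12,335.40 − $12,583.50| = $248.10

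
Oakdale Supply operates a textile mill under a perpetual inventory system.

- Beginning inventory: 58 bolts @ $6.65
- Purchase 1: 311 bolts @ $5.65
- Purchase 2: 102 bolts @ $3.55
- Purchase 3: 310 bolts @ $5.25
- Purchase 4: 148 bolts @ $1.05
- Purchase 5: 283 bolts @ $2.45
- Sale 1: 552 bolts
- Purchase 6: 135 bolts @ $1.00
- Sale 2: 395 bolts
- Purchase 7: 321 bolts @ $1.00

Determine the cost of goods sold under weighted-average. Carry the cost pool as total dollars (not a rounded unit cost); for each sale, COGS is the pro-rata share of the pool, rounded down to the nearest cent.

COGS = $3,683.47

After Beginning: 58 on hand, pool $385.70 (≈ $6.6500 each)
After Purchase 1: 369 on hand, pool $2,142.85 (≈ $5.8072 each)
After Purchase 2: 471 on hand, pool $2,504.95 (≈ $5.3184 each)
After Purchase 3: 781 on hand, pool $4,132.45 (≈ $5.2912 each)
After Purchase 4: 929 on hand, pool $4,287.85 (≈ $4.6156 each)
After Purchase 5: 1212 on hand, pool $4,981.20 (≈ $4.1099 each)
Sale 1, sell 552: 552/1212 × $4,981.20 → $2,268.66
After Purchase 6: 795 on hand, pool $2,847.54 (≈ $3.5818 each)
Sale 2, sell 395: 395/795 × $2,847.54 → $1,414.81
After Purchase 7: 721 on hand, pool $1,753.73 (≈ $2.4324 each)
Total COGS = $2,268.66 + $1,414.81 = $3,683.47
Ending inventory (cost pool remaining) = $1,753.73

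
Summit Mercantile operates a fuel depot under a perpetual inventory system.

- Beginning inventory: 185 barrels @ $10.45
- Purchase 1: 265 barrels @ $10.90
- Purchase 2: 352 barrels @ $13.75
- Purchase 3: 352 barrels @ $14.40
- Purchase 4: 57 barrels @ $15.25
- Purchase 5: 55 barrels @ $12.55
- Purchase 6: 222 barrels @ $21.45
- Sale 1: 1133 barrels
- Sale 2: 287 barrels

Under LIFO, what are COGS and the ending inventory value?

COGS = $20,341.35; ending inventory = $710.60

Sale 1 (1133) [LIFO — newest first]: 222 @ $21.45 + 55 @ $12.55 + 57 @ $15.25 + 352 @ $14.40 + 352 @ $13.75 + 95 @ $10.90 = $17,265.70
Sale 2 (287) [LIFO — newest first]: 170 @ $10.90 + 117 @ $10.45 = $3,075.65
Total COGS = $17,265.70 + $3,075.65 = $20,341.35
Ending inventory: 68 @ $10.45 = $710.60
Check: goods available $21,051.95 = COGS $20,341.35 + ending $710.60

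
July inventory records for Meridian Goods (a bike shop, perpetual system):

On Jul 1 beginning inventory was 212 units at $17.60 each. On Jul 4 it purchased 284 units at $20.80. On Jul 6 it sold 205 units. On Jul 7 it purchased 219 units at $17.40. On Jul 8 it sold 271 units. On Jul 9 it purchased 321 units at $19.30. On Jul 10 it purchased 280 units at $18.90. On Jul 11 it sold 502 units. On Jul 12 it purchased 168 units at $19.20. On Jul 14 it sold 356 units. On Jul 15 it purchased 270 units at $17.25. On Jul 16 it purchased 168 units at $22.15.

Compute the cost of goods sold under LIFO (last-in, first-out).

Jul 6, 205 sold [LIFO — newest first]: 205 @ $20.80 = $4,264.00
Jul 8, 271 sold [LIFO — newest first]: 219 @ $17.40 + 52 @ $20.80 = $4,892.20
Jul 11, 502 sold [LIFO — newest first]: 280 @ $18.90 + 222 @ $19.30 = $9,576.60
Jul 14, 356 sold [LIFO — newest first]: 168 @ $19.20 + 99 @ $19.30 + 27 @ $20.80 + 62 @ $17.60 = $6,789.10
Total COGS = $4,264.00 + $4,892.20 + $9,576.60 + $6,789.10 = $25,521.90
Ending inventory: 150 @ $17.60 + 270 @ $17.25 + 168 @ $22.15 = $11,018.70
Check: goods available $36,540.60 = COGS $25,521.90 + ending $11,018.70

COGS = $25,521.90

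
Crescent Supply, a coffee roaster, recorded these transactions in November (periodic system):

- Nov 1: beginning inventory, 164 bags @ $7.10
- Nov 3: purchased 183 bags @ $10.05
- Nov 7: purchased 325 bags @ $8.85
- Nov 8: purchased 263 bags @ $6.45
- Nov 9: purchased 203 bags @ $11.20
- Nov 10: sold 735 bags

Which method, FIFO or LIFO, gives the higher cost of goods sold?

FIFO COGS: 164 @ $7.10 + 183 @ $10.05 + 325 @ $8.85 + 63 @ $6.45 = $6,286.15
LIFO COGS: 203 @ $11.20 + 263 @ $6.45 + 269 @ $8.85 = $6,350.60

LIFO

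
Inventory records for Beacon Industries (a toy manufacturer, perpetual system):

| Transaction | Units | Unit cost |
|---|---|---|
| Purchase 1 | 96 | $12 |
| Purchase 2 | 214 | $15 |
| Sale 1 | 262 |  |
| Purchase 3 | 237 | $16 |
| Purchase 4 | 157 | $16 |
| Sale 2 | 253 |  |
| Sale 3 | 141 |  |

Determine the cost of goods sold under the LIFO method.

COGS = $10,090

Sale 1 (262) [LIFO — newest first]: 214 @ $15 + 48 @ $12 = $3,786
Sale 2 (253) [LIFO — newest first]: 157 @ $16 + 96 @ $16 = $4,048
Sale 3 (141) [LIFO — newest first]: 141 @ $16 = $2,256
Total COGS = $3,786 + $4,048 + $2,256 = $10,090
Ending inventory: 48 @ $12 = $576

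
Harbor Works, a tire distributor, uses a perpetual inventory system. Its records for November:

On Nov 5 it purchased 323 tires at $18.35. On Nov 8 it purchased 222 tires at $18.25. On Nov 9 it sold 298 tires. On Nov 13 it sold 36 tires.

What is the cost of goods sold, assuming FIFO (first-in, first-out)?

Nov 9, 298 sold [FIFO — oldest first]: 298 @ $18.35 = $5,468.30
Nov 13, 36 sold [FIFO — oldest first]: 25 @ $18.35 + 11 @ $18.25 = $659.50
Total COGS = $5,468.30 + $659.50 = $6,127.80
Ending inventory: 211 @ $18.25 = $3,850.75

COGS = $6,127.80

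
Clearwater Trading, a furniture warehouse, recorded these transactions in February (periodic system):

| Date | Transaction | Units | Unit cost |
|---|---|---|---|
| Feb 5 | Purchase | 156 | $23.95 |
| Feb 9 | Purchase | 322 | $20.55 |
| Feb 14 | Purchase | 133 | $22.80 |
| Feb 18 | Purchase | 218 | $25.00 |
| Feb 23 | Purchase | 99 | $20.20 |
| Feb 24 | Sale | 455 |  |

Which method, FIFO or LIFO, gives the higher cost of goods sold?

FIFO COGS: 156 @ $23.95 + 299 @ $20.55 = $9,880.65
LIFO COGS: 99 @ $20.20 + 218 @ $25.00 + 133 @ $22.80 + 5 @ $20.55 = $10,584.95

LIFO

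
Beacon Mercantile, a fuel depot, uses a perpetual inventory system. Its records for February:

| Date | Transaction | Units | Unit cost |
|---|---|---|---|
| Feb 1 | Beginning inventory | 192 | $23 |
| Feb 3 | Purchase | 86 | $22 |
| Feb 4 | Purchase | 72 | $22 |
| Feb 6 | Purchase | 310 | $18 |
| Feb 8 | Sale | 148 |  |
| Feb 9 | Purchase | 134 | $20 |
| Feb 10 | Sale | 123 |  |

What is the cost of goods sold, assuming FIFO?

Feb 8, 148 sold [FIFO — oldest first]: 148 @ $23 = $3,404
Feb 10, 123 sold [FIFO — oldest first]: 44 @ $23 + 79 @ $22 = $2,750
Total COGS = $3,404 + $2,750 = $6,154
Ending inventory: 7 @ $22 + 72 @ $22 + 310 @ $18 + 134 @ $20 = $9,998
Check: goods available $16,152 = COGS $6,154 + ending $9,998

COGS = $6,154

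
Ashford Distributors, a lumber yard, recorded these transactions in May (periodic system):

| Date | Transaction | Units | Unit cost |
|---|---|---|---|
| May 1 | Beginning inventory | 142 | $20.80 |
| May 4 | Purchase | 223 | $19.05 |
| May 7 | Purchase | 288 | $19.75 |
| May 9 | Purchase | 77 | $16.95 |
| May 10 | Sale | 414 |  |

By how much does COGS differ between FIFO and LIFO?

$242.90

FIFO COGS: 142 @ $20.80 + 223 @ $19.05 + 49 @ $19.75 = $8,169.50
LIFO COGS: 77 @ $16.95 + 288 @ $19.75 + 49 @ $19.05 = $7,926.60
Difference = |$8,169.50 − $7,926.60| = $242.90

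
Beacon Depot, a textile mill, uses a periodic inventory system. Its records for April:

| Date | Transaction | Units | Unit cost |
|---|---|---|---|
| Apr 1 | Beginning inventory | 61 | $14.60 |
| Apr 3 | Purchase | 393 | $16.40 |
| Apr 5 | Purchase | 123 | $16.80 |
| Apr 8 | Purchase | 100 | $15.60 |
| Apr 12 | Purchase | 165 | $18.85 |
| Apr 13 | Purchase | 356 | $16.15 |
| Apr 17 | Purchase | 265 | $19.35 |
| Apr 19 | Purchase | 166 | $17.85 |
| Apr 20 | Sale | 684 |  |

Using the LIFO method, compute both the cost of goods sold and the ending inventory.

COGS = $12,176.80; ending inventory = $15,735.90

Apr 20, 684 sold [LIFO — newest first]: 166 @ $17.85 + 265 @ $19.35 + 253 @ $16.15 = $12,176.80
Ending inventory: 61 @ $14.60 + 393 @ $16.40 + 123 @ $16.80 + 100 @ $15.60 + 165 @ $18.85 + 103 @ $16.15 = $15,735.90
Check: goods available $27,912.70 = COGS $12,176.80 + ending $15,735.90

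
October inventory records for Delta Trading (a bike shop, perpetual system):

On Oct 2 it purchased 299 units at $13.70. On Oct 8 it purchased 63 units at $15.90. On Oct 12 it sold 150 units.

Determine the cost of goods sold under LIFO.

COGS = $2,193.60

Oct 12, 150 sold [LIFO — newest first]: 63 @ $15.90 + 87 @ $13.70 = $2,193.60
Ending inventory: 212 @ $13.70 = $2,904.40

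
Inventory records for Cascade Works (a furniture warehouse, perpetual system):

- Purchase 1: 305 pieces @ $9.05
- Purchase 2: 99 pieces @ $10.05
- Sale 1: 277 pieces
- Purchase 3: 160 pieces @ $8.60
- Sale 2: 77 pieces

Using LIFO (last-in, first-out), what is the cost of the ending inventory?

Sale 1 (277) [LIFO — newest first]: 99 @ $10.05 + 178 @ $9.05 = $2,605.85
Sale 2 (77) [LIFO — newest first]: 77 @ $8.60 = $662.20
Total COGS = $2,605.85 + $662.20 = $3,268.05
Ending inventory: 127 @ $9.05 + 83 @ $8.60 = $1,863.15

Ending inventory = $1,863.15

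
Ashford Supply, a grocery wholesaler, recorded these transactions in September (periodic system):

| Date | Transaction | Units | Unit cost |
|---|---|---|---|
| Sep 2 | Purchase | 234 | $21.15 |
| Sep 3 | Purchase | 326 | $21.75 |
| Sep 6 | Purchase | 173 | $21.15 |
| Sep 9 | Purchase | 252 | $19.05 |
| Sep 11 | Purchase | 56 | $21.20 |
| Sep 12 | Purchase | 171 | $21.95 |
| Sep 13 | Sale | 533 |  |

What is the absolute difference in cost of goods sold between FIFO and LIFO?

FIFO COGS: 234 @ $21.15 + 299 @ $21.75 = $11,452.35
LIFO COGS: 171 @ $21.95 + 56 @ $21.20 + 252 @ $19.05 + 54 @ $21.15 = $10,883.35
Difference = |$11,452.35 − $10,883.35| = $569.00

$569.00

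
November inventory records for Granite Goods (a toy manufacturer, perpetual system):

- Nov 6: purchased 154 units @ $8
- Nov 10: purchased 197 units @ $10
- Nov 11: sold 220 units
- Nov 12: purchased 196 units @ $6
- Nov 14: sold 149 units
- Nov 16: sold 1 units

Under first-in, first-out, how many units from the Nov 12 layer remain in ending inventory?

177

Nov 11, 220 sold [FIFO — oldest first]: 154 @ $8 + 66 @ $10 = $1,892
Nov 14, 149 sold [FIFO — oldest first]: 131 @ $10 + 18 @ $6 = $1,418
Nov 16, 1 sold [FIFO — oldest first]: 1 @ $6 = $6
Total COGS = $1,892 + $1,418 + $6 = $3,316
Ending inventory: 177 @ $6 = $1,062
Check: goods available $4,378 = COGS $3,316 + ending $1,062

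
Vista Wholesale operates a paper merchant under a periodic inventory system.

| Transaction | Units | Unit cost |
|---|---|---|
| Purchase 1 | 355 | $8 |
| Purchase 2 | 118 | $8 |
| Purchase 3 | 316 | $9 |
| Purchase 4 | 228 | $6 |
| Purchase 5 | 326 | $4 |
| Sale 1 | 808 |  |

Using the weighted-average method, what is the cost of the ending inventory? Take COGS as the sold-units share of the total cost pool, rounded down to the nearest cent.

Sale 1, sell 808: 808/1343 × $9,300.00 → $5,595.23
Ending inventory (cost pool remaining) = $3,704.77

Ending inventory = $3,704.77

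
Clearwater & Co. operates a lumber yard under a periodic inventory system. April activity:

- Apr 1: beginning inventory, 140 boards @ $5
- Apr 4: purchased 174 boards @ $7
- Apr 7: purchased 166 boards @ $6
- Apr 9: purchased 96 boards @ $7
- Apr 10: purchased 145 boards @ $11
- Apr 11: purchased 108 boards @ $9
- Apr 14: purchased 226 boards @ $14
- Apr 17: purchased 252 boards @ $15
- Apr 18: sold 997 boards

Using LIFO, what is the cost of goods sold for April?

COGS = $11,207

Apr 18, 997 sold [LIFO — newest first]: 252 @ $15 + 226 @ $14 + 108 @ $9 + 145 @ $11 + 96 @ $7 + 166 @ $6 + 4 @ $7 = $11,207
Ending inventory: 140 @ $5 + 170 @ $7 = $1,890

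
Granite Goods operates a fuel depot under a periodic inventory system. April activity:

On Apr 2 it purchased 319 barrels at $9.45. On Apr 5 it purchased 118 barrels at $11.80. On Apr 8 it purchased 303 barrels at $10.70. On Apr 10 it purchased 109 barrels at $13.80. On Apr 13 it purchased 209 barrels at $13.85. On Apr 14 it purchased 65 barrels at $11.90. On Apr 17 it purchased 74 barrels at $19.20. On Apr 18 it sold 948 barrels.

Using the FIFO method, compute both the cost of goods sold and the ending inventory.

COGS = $10,524.40; ending inventory = $3,717.80

Apr 18, 948 sold [FIFO — oldest first]: 319 @ $9.45 + 118 @ $11.80 + 303 @ $10.70 + 109 @ $13.80 + 99 @ $13.85 = $10,524.40
Ending inventory: 110 @ $13.85 + 65 @ $11.90 + 74 @ $19.20 = $3,717.80
Check: goods available $14,242.20 = COGS $10,524.40 + ending $3,717.80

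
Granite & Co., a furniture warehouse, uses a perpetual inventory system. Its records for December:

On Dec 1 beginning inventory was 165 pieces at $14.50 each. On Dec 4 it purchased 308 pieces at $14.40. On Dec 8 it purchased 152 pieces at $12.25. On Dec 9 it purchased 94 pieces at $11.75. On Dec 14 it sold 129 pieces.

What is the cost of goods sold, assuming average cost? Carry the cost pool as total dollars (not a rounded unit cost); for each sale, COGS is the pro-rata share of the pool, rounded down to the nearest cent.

COGS = $1,757.23

After Dec 1: 165 on hand, pool $2,392.50 (≈ $14.5000 each)
After Dec 4: 473 on hand, pool $6,827.70 (≈ $14.4349 each)
After Dec 8: 625 on hand, pool $8,689.70 (≈ $13.9035 each)
After Dec 9: 719 on hand, pool $9,794.20 (≈ $13.6220 each)
Dec 14, sell 129: 129/719 × $9,794.20 → $1,757.23
Ending inventory (cost pool remaining) = $8,036.97
Check: goods available $9,794.20 = COGS $1,757.23 + ending $8,036.97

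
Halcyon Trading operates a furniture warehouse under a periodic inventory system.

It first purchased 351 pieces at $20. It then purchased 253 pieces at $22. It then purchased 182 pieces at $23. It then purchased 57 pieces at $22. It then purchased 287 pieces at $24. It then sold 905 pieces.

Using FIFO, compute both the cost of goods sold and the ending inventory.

Sale 1 (905) [FIFO — oldest first]: 351 @ $20 + 253 @ $22 + 182 @ $23 + 57 @ $22 + 62 @ $24 = $19,514
Ending inventory: 225 @ $24 = $5,400
Check: goods available $24,914 = COGS $19,514 + ending $5,400

COGS = $19,514; ending inventory = $5,400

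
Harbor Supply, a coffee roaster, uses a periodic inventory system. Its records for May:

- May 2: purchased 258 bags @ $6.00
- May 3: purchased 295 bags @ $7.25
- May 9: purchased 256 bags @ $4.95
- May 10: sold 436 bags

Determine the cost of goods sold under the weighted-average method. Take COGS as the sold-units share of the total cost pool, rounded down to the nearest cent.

COGS = $2,669.86

May 10, sell 436: 436/809 × $4,953.95 → $2,669.86
Ending inventory (cost pool remaining) = $2,284.09
Check: goods available $4,953.95 = COGS $2,669.86 + ending $2,284.09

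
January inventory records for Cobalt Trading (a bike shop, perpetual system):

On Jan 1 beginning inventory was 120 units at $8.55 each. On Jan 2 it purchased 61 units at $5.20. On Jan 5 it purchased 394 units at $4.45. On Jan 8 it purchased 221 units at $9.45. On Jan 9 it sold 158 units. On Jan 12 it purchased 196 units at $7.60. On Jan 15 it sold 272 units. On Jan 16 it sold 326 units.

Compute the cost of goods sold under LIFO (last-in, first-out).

COGS = $5,086.60

Jan 9, 158 sold [LIFO — newest first]: 158 @ $9.45 = $1,493.10
Jan 15, 272 sold [LIFO — newest first]: 196 @ $7.60 + 63 @ $9.45 + 13 @ $4.45 = $2,142.80
Jan 16, 326 sold [LIFO — newest first]: 326 @ $4.45 = $1,450.70
Total COGS = $1,493.10 + $2,142.80 + $1,450.70 = $5,086.60
Ending inventory: 120 @ $8.55 + 61 @ $5.20 + 55 @ $4.45 = $1,587.95
Check: goods available $6,674.55 = COGS $5,086.60 + ending $1,587.95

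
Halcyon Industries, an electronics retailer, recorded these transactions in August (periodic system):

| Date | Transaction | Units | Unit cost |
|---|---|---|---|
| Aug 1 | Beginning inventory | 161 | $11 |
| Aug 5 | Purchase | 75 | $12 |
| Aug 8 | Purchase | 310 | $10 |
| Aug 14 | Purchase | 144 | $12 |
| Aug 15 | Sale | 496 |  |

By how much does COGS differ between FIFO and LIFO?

FIFO COGS: 161 @ $11 + 75 @ $12 + 260 @ $10 = $5,271
LIFO COGS: 144 @ $12 + 310 @ $10 + 42 @ $12 = $5,332
Difference = |$5,271 − $5,332| = $61

$61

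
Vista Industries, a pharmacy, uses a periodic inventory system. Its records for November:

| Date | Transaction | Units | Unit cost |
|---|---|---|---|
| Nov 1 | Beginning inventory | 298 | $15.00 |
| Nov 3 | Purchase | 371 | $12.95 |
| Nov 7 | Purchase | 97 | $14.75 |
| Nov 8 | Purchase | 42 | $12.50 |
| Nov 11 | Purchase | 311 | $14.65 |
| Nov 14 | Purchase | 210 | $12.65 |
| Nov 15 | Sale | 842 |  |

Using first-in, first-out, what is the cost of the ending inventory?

Nov 15, 842 sold [FIFO — oldest first]: 298 @ $15.00 + 371 @ $12.95 + 97 @ $14.75 + 42 @ $12.50 + 34 @ $14.65 = $11,728.30
Ending inventory: 277 @ $14.65 + 210 @ $12.65 = $6,714.55

Ending inventory = $6,714.55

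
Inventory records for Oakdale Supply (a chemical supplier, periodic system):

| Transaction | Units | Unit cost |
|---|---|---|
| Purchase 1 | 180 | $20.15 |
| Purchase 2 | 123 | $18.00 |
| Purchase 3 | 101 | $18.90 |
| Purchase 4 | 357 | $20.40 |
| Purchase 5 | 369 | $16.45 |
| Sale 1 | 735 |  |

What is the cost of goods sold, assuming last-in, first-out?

COGS = $13,522.95

Sale 1 (735) [LIFO — newest first]: 369 @ $16.45 + 357 @ $20.40 + 9 @ $18.90 = $13,522.95
Ending inventory: 180 @ $20.15 + 123 @ $18.00 + 92 @ $18.90 = $7,579.80
Check: goods available $21,102.75 = COGS $13,522.95 + ending $7,579.80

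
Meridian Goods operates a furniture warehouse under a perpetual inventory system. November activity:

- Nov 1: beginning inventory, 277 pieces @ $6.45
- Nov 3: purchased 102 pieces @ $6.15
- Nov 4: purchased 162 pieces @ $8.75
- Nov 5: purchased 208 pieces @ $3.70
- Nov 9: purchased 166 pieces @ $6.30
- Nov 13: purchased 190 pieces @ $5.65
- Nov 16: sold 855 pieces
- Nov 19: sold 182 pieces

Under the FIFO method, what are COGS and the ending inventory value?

COGS = $6,336.15; ending inventory = $384.20

Nov 16, 855 sold [FIFO — oldest first]: 277 @ $6.45 + 102 @ $6.15 + 162 @ $8.75 + 208 @ $3.70 + 106 @ $6.30 = $5,268.85
Nov 19, 182 sold [FIFO — oldest first]: 60 @ $6.30 + 122 @ $5.65 = $1,067.30
Total COGS = $5,268.85 + $1,067.30 = $6,336.15
Ending inventory: 68 @ $5.65 = $384.20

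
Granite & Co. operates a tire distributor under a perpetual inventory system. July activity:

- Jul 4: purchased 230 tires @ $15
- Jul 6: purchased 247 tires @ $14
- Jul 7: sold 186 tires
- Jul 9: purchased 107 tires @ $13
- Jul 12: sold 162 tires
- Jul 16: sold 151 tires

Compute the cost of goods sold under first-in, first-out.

COGS = $7,194

Jul 7, 186 sold [FIFO — oldest first]: 186 @ $15 = $2,790
Jul 12, 162 sold [FIFO — oldest first]: 44 @ $15 + 118 @ $14 = $2,312
Jul 16, 151 sold [FIFO — oldest first]: 129 @ $14 + 22 @ $13 = $2,092
Total COGS = $2,790 + $2,312 + $2,092 = $7,194
Ending inventory: 85 @ $13 = $1,105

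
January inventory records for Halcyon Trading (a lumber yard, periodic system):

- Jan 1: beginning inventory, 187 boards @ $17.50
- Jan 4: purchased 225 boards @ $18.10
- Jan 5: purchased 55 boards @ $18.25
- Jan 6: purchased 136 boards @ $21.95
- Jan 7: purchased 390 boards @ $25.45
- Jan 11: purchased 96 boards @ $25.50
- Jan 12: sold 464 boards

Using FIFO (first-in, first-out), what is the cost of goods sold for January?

COGS = $8,294.00

Jan 12, 464 sold [FIFO — oldest first]: 187 @ $17.50 + 225 @ $18.10 + 52 @ $18.25 = $8,294.00
Ending inventory: 3 @ $18.25 + 136 @ $21.95 + 390 @ $25.45 + 96 @ $25.50 = $15,413.45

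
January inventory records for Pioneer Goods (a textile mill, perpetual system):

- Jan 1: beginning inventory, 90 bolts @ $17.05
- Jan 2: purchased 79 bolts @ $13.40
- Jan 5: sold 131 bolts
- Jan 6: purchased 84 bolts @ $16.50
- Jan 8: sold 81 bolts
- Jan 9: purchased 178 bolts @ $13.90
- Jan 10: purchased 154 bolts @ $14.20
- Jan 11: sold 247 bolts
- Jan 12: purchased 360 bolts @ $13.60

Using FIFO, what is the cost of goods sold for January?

COGS = $6,850.90

Jan 5, 131 sold [FIFO — oldest first]: 90 @ $17.05 + 41 @ $13.40 = $2,083.90
Jan 8, 81 sold [FIFO — oldest first]: 38 @ $13.40 + 43 @ $16.50 = $1,218.70
Jan 11, 247 sold [FIFO — oldest first]: 41 @ $16.50 + 178 @ $13.90 + 28 @ $14.20 = $3,548.30
Total COGS = $2,083.90 + $1,218.70 + $3,548.30 = $6,850.90
Ending inventory: 126 @ $14.20 + 360 @ $13.60 = $6,685.20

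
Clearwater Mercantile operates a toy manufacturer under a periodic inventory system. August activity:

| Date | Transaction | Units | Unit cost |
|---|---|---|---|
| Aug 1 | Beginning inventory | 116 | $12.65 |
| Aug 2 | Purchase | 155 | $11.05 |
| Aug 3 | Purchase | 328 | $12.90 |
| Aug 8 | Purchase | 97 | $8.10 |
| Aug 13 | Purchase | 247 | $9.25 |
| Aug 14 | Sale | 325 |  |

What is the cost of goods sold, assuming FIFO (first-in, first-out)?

Aug 14, 325 sold [FIFO — oldest first]: 116 @ $12.65 + 155 @ $11.05 + 54 @ $12.90 = $3,876.75
Ending inventory: 274 @ $12.90 + 97 @ $8.10 + 247 @ $9.25 = $6,605.05
Check: goods available $10,481.80 = COGS $3,876.75 + ending $6,605.05

COGS = $3,876.75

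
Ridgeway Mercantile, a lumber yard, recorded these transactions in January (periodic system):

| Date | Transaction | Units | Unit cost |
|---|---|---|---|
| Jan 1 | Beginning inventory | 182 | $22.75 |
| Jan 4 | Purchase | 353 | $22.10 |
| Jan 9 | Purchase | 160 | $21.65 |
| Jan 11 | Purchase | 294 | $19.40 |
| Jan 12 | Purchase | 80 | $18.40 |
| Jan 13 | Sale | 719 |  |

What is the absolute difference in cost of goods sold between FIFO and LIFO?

FIFO COGS: 182 @ $22.75 + 353 @ $22.10 + 160 @ $21.65 + 24 @ $19.40 = $15,871.40
LIFO COGS: 80 @ $18.40 + 294 @ $19.40 + 160 @ $21.65 + 185 @ $22.10 = $14,728.10
Difference = |$15,871.40 − $14,728.10| = $1,143.30

$1,143.30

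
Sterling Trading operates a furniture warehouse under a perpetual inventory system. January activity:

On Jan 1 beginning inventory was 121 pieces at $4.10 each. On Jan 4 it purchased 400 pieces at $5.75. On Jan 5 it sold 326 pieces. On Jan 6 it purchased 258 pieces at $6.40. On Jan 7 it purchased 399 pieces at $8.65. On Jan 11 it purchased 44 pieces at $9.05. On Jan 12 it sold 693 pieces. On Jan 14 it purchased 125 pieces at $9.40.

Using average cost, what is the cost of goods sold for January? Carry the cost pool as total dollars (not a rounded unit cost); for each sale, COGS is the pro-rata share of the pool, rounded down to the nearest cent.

After Jan 1: 121 on hand, pool $496.10 (≈ $4.1000 each)
After Jan 4: 521 on hand, pool $2,796.10 (≈ $5.3668 each)
Jan 5, sell 326: 326/521 × $2,796.10 → $1,749.57
After Jan 6: 453 on hand, pool $2,697.73 (≈ $5.9553 each)
After Jan 7: 852 on hand, pool $6,149.08 (≈ $7.2172 each)
After Jan 11: 896 on hand, pool $6,547.28 (≈ $7.3072 each)
Jan 12, sell 693: 693/896 × $6,547.28 → $5,063.91
After Jan 14: 328 on hand, pool $2,658.37 (≈ $8.1048 each)
Total COGS = $1,749.57 + $5,063.91 = $6,813.48
Ending inventory (cost pool remaining) = $2,658.37

COGS = $6,813.48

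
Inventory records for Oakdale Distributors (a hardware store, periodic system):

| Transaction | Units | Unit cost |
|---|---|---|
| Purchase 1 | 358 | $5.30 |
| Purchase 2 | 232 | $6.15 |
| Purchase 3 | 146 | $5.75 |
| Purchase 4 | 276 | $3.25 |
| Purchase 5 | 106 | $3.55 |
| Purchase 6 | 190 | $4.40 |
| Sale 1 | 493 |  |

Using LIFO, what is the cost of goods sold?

COGS = $1,852.55

Sale 1 (493) [LIFO — newest first]: 190 @ $4.40 + 106 @ $3.55 + 197 @ $3.25 = $1,852.55
Ending inventory: 358 @ $5.30 + 232 @ $6.15 + 146 @ $5.75 + 79 @ $3.25 = $4,420.45
Check: goods available $6,273.00 = COGS $1,852.55 + ending $4,420.45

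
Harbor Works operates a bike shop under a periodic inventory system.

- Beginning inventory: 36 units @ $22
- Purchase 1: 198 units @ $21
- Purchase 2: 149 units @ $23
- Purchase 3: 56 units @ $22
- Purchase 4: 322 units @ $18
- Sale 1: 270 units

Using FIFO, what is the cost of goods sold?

Sale 1 (270) [FIFO — oldest first]: 36 @ $22 + 198 @ $21 + 36 @ $23 = $5,778
Ending inventory: 113 @ $23 + 56 @ $22 + 322 @ $18 = $9,627

COGS = $5,778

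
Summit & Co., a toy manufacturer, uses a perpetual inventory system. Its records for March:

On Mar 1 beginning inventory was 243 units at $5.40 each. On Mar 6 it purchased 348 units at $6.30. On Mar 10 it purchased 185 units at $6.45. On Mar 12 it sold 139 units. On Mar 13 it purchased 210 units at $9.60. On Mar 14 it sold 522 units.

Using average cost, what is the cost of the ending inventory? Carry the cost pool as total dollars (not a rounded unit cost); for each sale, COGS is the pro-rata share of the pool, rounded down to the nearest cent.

Ending inventory = $2,253.27

After Mar 1: 243 on hand, pool $1,312.20 (≈ $5.4000 each)
After Mar 6: 591 on hand, pool $3,504.60 (≈ $5.9299 each)
After Mar 10: 776 on hand, pool $4,697.85 (≈ $6.0539 each)
Mar 12, sell 139: 139/776 × $4,697.85 → $841.49
After Mar 13: 847 on hand, pool $5,872.36 (≈ $6.9331 each)
Mar 14, sell 522: 522/847 × $5,872.36 → $3,619.09
Total COGS = $841.49 + $3,619.09 = $4,460.58
Ending inventory (cost pool remaining) = $2,253.27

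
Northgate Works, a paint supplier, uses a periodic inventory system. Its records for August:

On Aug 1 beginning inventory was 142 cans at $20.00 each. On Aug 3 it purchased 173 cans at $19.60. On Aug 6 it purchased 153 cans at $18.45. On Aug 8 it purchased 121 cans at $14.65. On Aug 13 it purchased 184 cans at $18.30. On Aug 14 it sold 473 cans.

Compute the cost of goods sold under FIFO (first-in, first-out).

COGS = $9,126.90

Aug 14, 473 sold [FIFO — oldest first]: 142 @ $20.00 + 173 @ $19.60 + 153 @ $18.45 + 5 @ $14.65 = $9,126.90
Ending inventory: 116 @ $14.65 + 184 @ $18.30 = $5,066.60
Check: goods available $14,193.50 = COGS $9,126.90 + ending $5,066.60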